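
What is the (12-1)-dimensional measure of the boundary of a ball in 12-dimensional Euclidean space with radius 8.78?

S = n·V_n(r)/r = 12·V_12(8.78)/8.78 (volume-to-surface relation), giving 3.8299e+11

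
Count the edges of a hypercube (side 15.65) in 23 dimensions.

Number of 1-faces = C(23,1)·2^(23-1) = 23·4194304 = 96468992.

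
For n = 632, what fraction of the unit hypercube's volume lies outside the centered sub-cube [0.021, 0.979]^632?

Shell fraction = 1 - (1-0.042)^632 ≈ 1 - 1.671e-12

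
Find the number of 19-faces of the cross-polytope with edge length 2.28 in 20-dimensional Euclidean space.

Number of 19-faces = 2^(19+1) · C(20,19+1) = 1048576 · 1 = 1048576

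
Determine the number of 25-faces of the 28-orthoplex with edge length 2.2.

f_25(28-orthoplex) = 2^26 · (28 choose 26) = 25367150592.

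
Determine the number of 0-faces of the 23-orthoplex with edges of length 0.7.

An n-cross-polytope has 2^(k+1)·C(n,k+1) k-faces. Here 2^1·C(23,1) = 2·23 = 46.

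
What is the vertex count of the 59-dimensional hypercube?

An n-cube has 2^n vertices; for n = 59 that is 2^59 = 576460752303423488.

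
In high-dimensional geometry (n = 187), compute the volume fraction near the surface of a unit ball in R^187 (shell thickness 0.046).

1 - (1-0.046)^187 ≈ 0.99985 ≈ 99.9850%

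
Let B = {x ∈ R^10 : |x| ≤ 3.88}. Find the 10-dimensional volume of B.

The n-ball volume is π^(n/2)·r^n/Γ(n/2+1). With n=10, r=3.88: V ≈ 1.9719e+06.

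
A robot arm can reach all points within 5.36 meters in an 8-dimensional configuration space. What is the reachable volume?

V_8(5.36) = π^(8/2) · (5.36)^8 / Γ(8/2 + 1) ≈ 2.76507e+06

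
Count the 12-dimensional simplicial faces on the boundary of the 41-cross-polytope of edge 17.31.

An n-cross-polytope has 2^(k+1)·C(n,k+1) k-faces. Here 2^13·C(41,13) = 8192·17620076360 = 144343665541120.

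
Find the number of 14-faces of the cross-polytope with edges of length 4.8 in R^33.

Number of 14-faces = 2^(14+1) · C(33,14+1) = 32768 · 1037158320 = 33985603829760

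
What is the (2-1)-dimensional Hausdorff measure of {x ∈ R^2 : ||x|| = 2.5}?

|∂B_2(2.5)| = 2πr = 2π·2.5 ≈ 15.708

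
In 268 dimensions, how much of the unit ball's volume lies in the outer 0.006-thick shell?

V(inner)/V(outer) = ((1-0.006)/1)^268 ≈ 0.1993, so the shell fraction is 0.80068.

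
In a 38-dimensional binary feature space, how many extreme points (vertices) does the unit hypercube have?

Each vertex is a binary string of length 38, so there are 2^38 = 274877906944.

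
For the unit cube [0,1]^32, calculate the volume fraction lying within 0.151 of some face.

The inner cube has side 1-2·0.151 = 0.698 and volume (0.698)^32 ≈ 1.008e-05, so the shell holds 0.99999 of the volume.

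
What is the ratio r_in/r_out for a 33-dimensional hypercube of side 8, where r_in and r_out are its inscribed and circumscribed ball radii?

For an n-cube of any side s, the inradius is s/2 and the circumradius is s√n/2, so the ratio is 1/√33 ≈ 0.174078.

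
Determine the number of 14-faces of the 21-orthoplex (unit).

An n-cross-polytope has 2^(k+1)·C(n,k+1) k-faces. Here 2^15·C(21,15) = 32768·54264 = 1778122752.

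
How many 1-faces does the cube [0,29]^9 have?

Each of the 2^9 = 512 vertices has degree 9; total edges = 9·2^9/2 = 2304.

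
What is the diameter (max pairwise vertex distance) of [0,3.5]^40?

d = √(3.5² + 3.5² + ... + 3.5²) [40 terms] = √(40·3.5²) = 3.5√40 ≈ 22.1359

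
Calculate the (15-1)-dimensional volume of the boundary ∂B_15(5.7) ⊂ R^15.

The surface area of an n-ball is 2π^(n/2) r^(n-1) / Γ(n/2). For n=15, r=5.7: 2.1866e+11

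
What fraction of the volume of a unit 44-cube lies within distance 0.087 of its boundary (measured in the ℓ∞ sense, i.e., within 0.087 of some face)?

The inner cube has side 1-2·0.087 = 0.826 and volume (0.826)^44 ≈ 0.0002224, so the shell holds 0.999778 of the volume.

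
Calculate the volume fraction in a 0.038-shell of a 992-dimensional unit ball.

Shell fraction = 1 - (1-0.038)^992 ≈ 1 - 2.04e-17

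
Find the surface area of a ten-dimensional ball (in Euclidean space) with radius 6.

|∂B_10(6)| = 839808·π^5 ≈ 2.56998e+08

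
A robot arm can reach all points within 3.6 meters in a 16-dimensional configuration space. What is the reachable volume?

V_16(3.6) = π^(16/2) · (3.6)^16 / Γ(16/2 + 1) ≈ 1.87292e+08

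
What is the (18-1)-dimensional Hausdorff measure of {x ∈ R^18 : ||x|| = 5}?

S = n·V_n(r)/r = 18·V_18(5)/5 (volume-to-surface relation), giving 152587890625·π^9/4032 ≈ 1.1281e+12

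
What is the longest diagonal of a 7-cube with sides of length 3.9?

The space diagonal of an n-cube of side s is s√n. Here 3.9·√7 ≈ 10.3184.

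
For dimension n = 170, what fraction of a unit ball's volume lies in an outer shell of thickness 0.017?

1 - (1-0.017)^170 ≈ 0.945788 ≈ 94.58%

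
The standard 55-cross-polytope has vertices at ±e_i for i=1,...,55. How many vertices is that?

Number of vertices = 2n = 110.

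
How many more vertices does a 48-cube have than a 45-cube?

The 48-cube has 2^48 = 281474976710656 vertices. The 45-cube has 2^45 = 35184372088832 vertices. Difference: 281474976710656 - 35184372088832 = 246290604621824.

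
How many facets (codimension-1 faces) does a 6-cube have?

An n-cube has C(n,k)·2^(n-k) k-faces. Here C(6,5)·2^1 = 6·2 = 12.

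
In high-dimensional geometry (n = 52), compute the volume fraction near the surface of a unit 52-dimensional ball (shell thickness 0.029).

1 - (1-0.029)^52 ≈ 0.783529 ≈ 78.35%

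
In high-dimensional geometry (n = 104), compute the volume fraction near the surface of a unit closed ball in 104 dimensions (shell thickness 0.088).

1 - (1-0.088)^104 ≈ 0.999931 ≈ 99.9931%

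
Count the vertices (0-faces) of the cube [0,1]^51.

The 51-cube has 2^51 = 2251799813685248 vertices.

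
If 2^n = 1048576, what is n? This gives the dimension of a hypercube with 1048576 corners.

n = log_2(1048576) = 20.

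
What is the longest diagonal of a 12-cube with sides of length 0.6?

||(0.6,0.6,...,0.6)|| = √(12)·0.6 ≈ 2.07846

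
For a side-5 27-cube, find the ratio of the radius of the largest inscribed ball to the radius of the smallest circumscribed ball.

For an n-cube of any side s, the inradius is s/2 and the circumradius is s√n/2, so the ratio is 1/√27 ≈ 0.19245.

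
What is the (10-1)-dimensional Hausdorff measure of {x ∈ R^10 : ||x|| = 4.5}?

The surface area of an n-ball is 2π^(n/2) r^(n-1) / Γ(n/2). For n=10, r=4.5: 129140163·π^5/2048 ≈ 1.92966e+07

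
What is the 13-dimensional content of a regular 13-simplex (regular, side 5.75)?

V = (5.75^13 / 13!) · √((13+1) / 2^13) ≈ 0.0498621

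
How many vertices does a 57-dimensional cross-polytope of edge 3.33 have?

The 57-dimensional cross-polytope has 2n = 2·57 = 114 vertices.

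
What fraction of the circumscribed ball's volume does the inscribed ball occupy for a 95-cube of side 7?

V_in / V_out = (r_in/r_out)^95 = (1/√95)^95 = 95^(-95/2) ≈ 1.14322e-94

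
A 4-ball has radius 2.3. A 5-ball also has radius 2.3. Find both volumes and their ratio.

V_4(2.3) ≈ 138.096. V_5(2.3) ≈ 338.796. Ratio V_4/V_5 ≈ 0.4076.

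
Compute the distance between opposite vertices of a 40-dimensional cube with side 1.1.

d = √(1.1² + 1.1² + ... + 1.1²) [40 terms] = √(40·1.1²) = 1.1√40 ≈ 6.95701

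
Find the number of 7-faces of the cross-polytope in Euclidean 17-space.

An n-cross-polytope has 2^(k+1)·C(n,k+1) k-faces. Here 2^8·C(17,8) = 256·24310 = 6223360.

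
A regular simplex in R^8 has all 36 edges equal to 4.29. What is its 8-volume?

V_8 = √(9) · 4.29^8 / (8! · 2^(8/2)) ≈ 0.533506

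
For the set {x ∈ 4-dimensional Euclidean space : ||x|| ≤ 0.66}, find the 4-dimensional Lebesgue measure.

The n-ball volume is π^(n/2)·r^n/Γ(n/2+1). With n=4, r=0.66: V ≈ 0.936366.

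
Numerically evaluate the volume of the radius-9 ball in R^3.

V_3(9) = π^(3/2) · (9)^3 / Γ(3/2 + 1) = 972·π ≈ 3053.63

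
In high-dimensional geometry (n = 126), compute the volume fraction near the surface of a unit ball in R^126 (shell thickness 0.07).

1 - (1-0.07)^126 ≈ 0.999893 ≈ 99.9893%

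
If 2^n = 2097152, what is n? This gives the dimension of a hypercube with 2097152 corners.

The n-cube has 2^n vertices, and 2097152 = 2^21, so n = 21.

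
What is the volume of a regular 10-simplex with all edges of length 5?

For a regular n-simplex with edge a, V = (a^n / n!)·√((n+1)/2^n). With a=5, n=10: V ≈ 0.278922.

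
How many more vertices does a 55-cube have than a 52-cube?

The 55-cube has 2^55 = 36028797018963968 vertices. The 52-cube has 2^52 = 4503599627370496 vertices. Difference: 36028797018963968 - 4503599627370496 = 31525197391593472.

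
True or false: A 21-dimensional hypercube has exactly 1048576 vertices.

False. The 21-cube has 2^21 = 2097152 vertices.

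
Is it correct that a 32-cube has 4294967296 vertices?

True. The 32-cube has 2^32 = 4294967296 vertices.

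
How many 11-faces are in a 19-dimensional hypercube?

Number of 11-faces = C(19,11) · 2^(19-11) = 75582 · 256 = 19348992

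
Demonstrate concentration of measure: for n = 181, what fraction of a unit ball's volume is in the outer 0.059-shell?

1 - (1-0.059)^181 ≈ 0.999983 ≈ 99.998341%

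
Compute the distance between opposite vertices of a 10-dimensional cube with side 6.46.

Diagonal = √10 · 6.46 ≈ 20.4283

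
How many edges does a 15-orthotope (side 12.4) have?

The 15-cube has n·2^(n-1) = 15·2^14 = 15·16384 = 245760 edges.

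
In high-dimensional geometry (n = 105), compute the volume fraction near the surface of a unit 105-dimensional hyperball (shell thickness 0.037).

1 - (1-0.037)^105 ≈ 0.980912 ≈ 98.09%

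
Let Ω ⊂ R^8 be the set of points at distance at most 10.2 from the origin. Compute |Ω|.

Volume = π^{8/2}·(10.2)^8/Γ(5) ≈ 4.75543e+08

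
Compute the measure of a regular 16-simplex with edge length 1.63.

V = (1.63^16 / 16!) · √((16+1) / 2^16) ≈ 1.91147e-12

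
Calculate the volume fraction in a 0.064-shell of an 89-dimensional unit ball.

V(inner)/V(outer) = ((1-0.064)/1)^89 ≈ 0.002777, so the shell fraction is 0.997223.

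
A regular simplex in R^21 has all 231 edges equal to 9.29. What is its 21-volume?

For a regular n-simplex with edge a, V = (a^n / n!)·√((n+1)/2^n). With a=9.29, n=21: V ≈ 0.0135015.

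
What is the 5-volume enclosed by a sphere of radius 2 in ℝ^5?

Volume = π^{5/2}·(2)^5/Γ(7/2) = 256·π^2/15 ≈ 168.441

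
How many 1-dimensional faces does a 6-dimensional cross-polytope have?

Each 1-face is the convex hull of 2 vertices, one chosen as ±e_i from each of 2 distinct axes: 2^2·C(6,2) = 60.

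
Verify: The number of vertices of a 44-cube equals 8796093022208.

False. The 44-cube has 2^44 = 17592186044416 vertices.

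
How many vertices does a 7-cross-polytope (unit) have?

Number of 0-faces = 2^(0+1) · C(7,0+1) = 2 · 7 = 14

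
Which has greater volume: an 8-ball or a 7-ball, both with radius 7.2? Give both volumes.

V_8(7.2) ≈ 2.93122e+07. V_7(7.2) ≈ 4.73923e+06. The 8-ball is larger.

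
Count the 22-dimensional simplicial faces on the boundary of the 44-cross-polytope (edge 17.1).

Number of 22-faces = 2^(22+1) · C(44,22+1) = 8388608 · 2012616400080 = 16883050034642288640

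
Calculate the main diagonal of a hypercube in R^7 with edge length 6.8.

||(6.8,6.8,...,6.8)|| = √(7)·6.8 ≈ 17.9911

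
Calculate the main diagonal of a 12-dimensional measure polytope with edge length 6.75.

d = √(6.75² + 6.75² + ... + 6.75²) [12 terms] = √(12·6.75²) = 6.75√12 ≈ 23.3827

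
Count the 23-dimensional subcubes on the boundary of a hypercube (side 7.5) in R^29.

Number of 23-faces = C(29,23) · 2^(29-23) = 475020 · 64 = 30401280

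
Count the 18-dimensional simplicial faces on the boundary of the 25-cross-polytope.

Number of 18-faces = 2^(18+1) · C(25,18+1) = 524288 · 177100 = 92851404800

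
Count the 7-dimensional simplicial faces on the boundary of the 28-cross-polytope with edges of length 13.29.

Number of 7-faces = 2^(7+1) · C(28,7+1) = 256 · 3108105 = 795674880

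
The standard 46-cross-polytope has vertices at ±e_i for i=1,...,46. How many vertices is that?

The vertices are ±e_1, ..., ±e_46, so there are 2·46 = 92.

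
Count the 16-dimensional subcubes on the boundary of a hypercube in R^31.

An n-cube has C(n,k)·2^(n-k) k-faces. Here C(31,16)·2^15 = 300540195·32768 = 9848101109760.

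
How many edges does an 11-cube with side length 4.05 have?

The 11-cube has n·2^(n-1) = 11·2^10 = 11·1024 = 11264 edges.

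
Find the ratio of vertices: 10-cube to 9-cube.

The 10-cube has 2^10 = 1024 vertices. The 9-cube has 2^9 = 512 vertices. Ratio: 1024/512 = 2.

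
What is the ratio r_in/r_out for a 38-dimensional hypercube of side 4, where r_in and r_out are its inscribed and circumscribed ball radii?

For an n-cube of any side s, the inradius is s/2 and the circumradius is s√n/2, so the ratio is 1/√38 ≈ 0.162221.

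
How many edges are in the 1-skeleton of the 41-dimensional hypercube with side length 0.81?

An n-cube has n·2^(n-1) edges. With n = 41: 41·1099511627776 = 45079976738816.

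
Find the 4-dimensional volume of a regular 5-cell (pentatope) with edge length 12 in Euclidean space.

V = (12^4 / 4!) · √((4+1) / 2^4) ≈ 482.991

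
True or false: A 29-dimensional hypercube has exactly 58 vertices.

False. The 29-cube has 2^29 = 536870912 vertices.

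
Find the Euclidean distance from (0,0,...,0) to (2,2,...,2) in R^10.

The space diagonal of an n-cube of side s is s√n. Here 2·√10 ≈ 6.32456.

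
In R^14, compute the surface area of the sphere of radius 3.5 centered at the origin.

S = n·V_n(r)/r = 14·V_14(3.5)/3.5 (volume-to-surface relation), giving 96889010407·π^7/2949120 ≈ 9.92273e+07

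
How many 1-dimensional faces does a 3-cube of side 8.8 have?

f_1(3-cube) = (3 choose 1) · 2^2 = 12.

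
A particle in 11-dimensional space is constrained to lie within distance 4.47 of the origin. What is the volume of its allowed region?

Volume = π^{11/2}·(4.47)^11/Γ(13/2) ≈ 2.68218e+07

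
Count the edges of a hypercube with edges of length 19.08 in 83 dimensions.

The 83-cube has n·2^(n-1) = 83·2^82 = 83·4835703278458516698824704 = 401363372112056886002450432 edges.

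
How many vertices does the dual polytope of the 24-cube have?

Number of vertices = 2n = 48.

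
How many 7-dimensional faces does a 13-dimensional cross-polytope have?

f_7(13-orthoplex) = 2^8 · (13 choose 8) = 329472.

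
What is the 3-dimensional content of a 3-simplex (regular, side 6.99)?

Volume = (√2/12) · 6.99³ = 40.2499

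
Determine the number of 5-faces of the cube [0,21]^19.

Number of 5-faces = C(19,5) · 2^(19-5) = 11628 · 16384 = 190513152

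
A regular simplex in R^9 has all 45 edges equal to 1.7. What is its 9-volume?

V = (1.7^9 / 9!) · √((9+1) / 2^9) ≈ 4.56712e-05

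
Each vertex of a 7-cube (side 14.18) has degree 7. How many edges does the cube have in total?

An n-cube has n·2^(n-1) edges. With n = 7: 7·64 = 448.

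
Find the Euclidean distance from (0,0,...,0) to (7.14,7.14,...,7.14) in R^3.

Diagonal = √3 · 7.14 ≈ 12.3668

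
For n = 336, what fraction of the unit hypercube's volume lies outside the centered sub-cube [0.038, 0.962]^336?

1 - (1 - 2·0.038)^336 = 1 - 0.924^336 ≈ 1 - 2.923e-12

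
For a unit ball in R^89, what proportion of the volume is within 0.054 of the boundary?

V(inner)/V(outer) = ((1-0.054)/1)^89 ≈ 0.00715, so the shell fraction is 0.99285.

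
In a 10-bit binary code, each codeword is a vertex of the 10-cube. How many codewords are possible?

Number of vertices = 2^10 = 1024.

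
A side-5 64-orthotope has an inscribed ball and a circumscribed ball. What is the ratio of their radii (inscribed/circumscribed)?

r_in / r_out = (5/2) / (5√64/2) = 1/√64 ≈ 0.125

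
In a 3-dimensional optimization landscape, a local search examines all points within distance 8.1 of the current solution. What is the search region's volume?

V_3(8.1) = π^(3/2) · (8.1)^3 / Γ(3/2 + 1) ≈ 2226.09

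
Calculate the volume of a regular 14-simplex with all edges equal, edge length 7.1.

For a regular n-simplex with edge a, V = (a^n / n!)·√((n+1)/2^n). With a=7.1, n=14: V ≈ 0.287107.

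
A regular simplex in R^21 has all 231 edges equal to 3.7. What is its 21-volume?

V_21 = √(22) · 3.7^21 / (21! · 2^(21/2)) ≈ 5.42361e-11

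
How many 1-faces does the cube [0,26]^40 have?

The 40-cube has n·2^(n-1) = 40·2^39 = 40·549755813888 = 21990232555520 edges.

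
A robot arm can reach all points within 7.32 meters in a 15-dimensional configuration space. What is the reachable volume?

Volume = π^{15/2}·(7.32)^15/Γ(17/2) ≈ 3.54076e+12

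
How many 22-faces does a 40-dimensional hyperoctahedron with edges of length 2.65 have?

Number of 22-faces = 2^(22+1) · C(40,22+1) = 8388608 · 88732378800 = 744341142660710400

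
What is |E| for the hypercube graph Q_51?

Each of the 2^51 = 2251799813685248 vertices has degree 51; total edges = 51·2^51/2 = 57420895248973824.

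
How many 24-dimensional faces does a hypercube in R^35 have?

Number of 24-faces = C(35,24) · 2^(35-24) = 417225900 · 2048 = 854478643200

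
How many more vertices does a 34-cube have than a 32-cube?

The 34-cube has 2^34 = 17179869184 vertices. The 32-cube has 2^32 = 4294967296 vertices. Difference: 17179869184 - 4294967296 = 12884901888.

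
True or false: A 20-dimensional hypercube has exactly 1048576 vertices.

True. The 20-cube has 2^20 = 1048576 vertices.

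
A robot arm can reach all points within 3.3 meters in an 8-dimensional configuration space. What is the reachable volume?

The n-ball volume is π^(n/2)·r^n/Γ(n/2+1). With n=8, r=3.3: V ≈ 57082.1.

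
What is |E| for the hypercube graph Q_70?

Each of the 2^70 = 1180591620717411303424 vertices has degree 70; total edges = 70·2^70/2 = 41320706725109395619840.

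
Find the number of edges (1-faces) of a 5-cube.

f_1(5-cube) = (5 choose 1) · 2^4 = 80.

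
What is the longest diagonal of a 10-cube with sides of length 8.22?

The space diagonal of an n-cube of side s is s√n. Here 8.22·√10 ≈ 25.9939.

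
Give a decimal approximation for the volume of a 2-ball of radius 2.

V_2(2) = π^(2/2) · (2)^2 / Γ(2/2 + 1) = 4·π ≈ 12.5664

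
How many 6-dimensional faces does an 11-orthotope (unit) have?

f_6(11-cube) = (11 choose 6) · 2^5 = 14784.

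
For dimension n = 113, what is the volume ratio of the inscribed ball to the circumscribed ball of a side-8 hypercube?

V_in / V_out = (r_in/r_out)^113 = (1/√113)^113 = 113^(-113/2) ≈ 1.00246e-116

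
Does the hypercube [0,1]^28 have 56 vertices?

False. The 28-cube has 2^28 = 268435456 vertices.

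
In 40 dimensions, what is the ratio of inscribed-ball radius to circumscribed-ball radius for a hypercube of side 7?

r_in / r_out = (7/2) / (7√40/2) = 1/√40 ≈ 0.158114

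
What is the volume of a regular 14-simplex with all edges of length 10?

V_14 = √(15) · 10^14 / (14! · 2^(14/2)) ≈ 34.7078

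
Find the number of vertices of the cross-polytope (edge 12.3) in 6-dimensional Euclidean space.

Number of 0-faces = 2^(0+1) · C(6,0+1) = 2 · 6 = 12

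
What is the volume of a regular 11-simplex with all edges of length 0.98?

V = (0.98^11 / 11!) · √((11+1) / 2^11) ≈ 1.53552e-09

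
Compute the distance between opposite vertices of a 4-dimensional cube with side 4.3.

d = √(4.3² + 4.3² + ... + 4.3²) [4 terms] = √(4·4.3²) = 4.3√4 = 8.6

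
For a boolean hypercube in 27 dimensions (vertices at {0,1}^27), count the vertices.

Each vertex is a binary string of length 27, so there are 2^27 = 134217728.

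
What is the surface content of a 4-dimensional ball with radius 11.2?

The surface area of an n-ball is 2π^(n/2) r^(n-1) / Γ(n/2). For n=4, r=11.2: 27732.2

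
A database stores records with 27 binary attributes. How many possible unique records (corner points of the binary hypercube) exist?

An n-cube has 2^n vertices; for n = 27 that is 2^27 = 134217728.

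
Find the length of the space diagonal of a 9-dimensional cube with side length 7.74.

||(7.74,7.74,...,7.74)|| = √(9)·7.74 = 23.22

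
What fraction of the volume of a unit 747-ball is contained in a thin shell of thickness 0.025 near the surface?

Shell fraction = 1 - (1-0.025)^747 ≈ 0.9999999939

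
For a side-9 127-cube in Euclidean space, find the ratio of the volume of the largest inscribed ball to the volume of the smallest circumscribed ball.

V_in / V_out = (r_in/r_out)^127 = (1/√127)^127 = 127^(-127/2) ≈ 2.56132e-134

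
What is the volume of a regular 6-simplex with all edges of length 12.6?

For a regular n-simplex with edge a, V = (a^n / n!)·√((n+1)/2^n). With a=12.6, n=6: V ≈ 1838.02.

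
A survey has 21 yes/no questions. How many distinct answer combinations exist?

Number of vertices = 2^21 = 2097152.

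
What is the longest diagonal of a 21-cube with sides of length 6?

Diagonal = √21 · 6 ≈ 27.4955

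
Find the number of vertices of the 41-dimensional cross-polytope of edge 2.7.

An n-cross-polytope has 2n vertices; here n = 41, giving 82.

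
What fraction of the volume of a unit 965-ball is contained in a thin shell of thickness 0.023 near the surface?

1 - (1-0.023)^965 ≈ 1 - 1.771e-10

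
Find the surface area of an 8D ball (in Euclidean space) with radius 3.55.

S = n·V_n(r)/r = 8·V_8(3.55)/3.55 (volume-to-surface relation), giving 230715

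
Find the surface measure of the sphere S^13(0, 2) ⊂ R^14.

S = n·V_n(r)/r = 14·V_14(2)/2 (volume-to-surface relation), giving 1024·π^7/45 ≈ 68728.5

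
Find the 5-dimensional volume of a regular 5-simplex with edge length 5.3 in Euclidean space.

V_5 = √(6) · 5.3^5 / (5! · 2^(5/2)) ≈ 15.0903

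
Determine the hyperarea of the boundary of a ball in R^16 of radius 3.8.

S = n·V_n(r)/r = 16·V_16(3.8)/3.8 (volume-to-surface relation), giving 1.87306e+09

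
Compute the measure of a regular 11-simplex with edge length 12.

For a regular n-simplex with edge a, V = (a^n / n!)·√((n+1)/2^n). With a=12, n=11: V ≈ 1424.83.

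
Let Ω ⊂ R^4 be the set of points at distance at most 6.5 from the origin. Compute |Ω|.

Volume = π^{4/2}·(6.5)^4/Γ(3) = 28561·π^2/32 ≈ 8808.93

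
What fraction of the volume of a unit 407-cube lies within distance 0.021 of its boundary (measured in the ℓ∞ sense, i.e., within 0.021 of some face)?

The inner cube has side 1-2·0.021 = 0.958 and volume (0.958)^407 ≈ 2.605e-08, so the shell holds 0.999999974 of the volume.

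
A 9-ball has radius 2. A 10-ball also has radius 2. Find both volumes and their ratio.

V_9(2) ≈ 1688.84. V_10(2) ≈ 2611.37. Ratio V_9/V_10 ≈ 0.6467.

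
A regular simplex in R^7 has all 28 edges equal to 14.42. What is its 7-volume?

Volume = 14.42^7 · √(8/2^7) / 7! ≈ 6430.82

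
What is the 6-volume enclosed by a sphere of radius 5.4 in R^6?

The n-ball volume is π^(n/2)·r^n/Γ(n/2+1). With n=6, r=5.4: V ≈ 128133.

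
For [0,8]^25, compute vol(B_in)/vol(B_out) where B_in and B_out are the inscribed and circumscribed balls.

V_in / V_out = (r_in/r_out)^25 = (1/√25)^25 = 25^(-25/2) ≈ 3.35544e-18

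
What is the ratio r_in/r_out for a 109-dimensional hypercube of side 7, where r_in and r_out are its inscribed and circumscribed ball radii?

r_in = 7/2 (half the side); r_out = 7√109/2 (half the diagonal). Ratio = 1/√109 ≈ 0.0957826.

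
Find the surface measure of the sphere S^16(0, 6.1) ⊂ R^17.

The surface area of an n-ball is 2π^(n/2) r^(n-1) / Γ(n/2). For n=17, r=6.1: 8.8082e+12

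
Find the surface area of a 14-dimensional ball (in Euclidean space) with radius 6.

The surface area of an n-ball is 2π^(n/2) r^(n-1) / Γ(n/2). For n=14, r=6: 181398528·π^7/5 ≈ 1.09575e+11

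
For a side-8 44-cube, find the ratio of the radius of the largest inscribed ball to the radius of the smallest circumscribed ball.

r_in = 8/2 (half the side); r_out = 8√44/2 (half the diagonal). Ratio = 1/√44 ≈ 0.150756.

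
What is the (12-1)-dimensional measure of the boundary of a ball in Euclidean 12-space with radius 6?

S_12(6) = 2·π^(12/2)·(6)^11 / Γ(12/2) = 30233088·π^6/5 ≈ 5.81315e+09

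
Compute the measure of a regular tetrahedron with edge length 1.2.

Volume = (√2/12) · 1.2³ = 0.203647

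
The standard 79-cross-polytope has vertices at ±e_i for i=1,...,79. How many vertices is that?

Number of vertices = 2n = 158.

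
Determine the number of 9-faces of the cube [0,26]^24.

Number of 9-faces = C(24,9) · 2^(24-9) = 1307504 · 32768 = 42844291072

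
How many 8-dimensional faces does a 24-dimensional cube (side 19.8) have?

f_8(24-cube) = (24 choose 8) · 2^16 = 48199827456.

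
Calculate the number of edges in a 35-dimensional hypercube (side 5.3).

Each of the 2^35 = 34359738368 vertices has degree 35; total edges = 35·2^35/2 = 601295421440.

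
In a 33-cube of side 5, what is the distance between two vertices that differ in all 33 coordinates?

||(5,5,...,5)|| = √(33)·5 ≈ 28.7228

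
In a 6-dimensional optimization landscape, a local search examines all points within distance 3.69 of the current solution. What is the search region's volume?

The n-ball volume is π^(n/2)·r^n/Γ(n/2+1). With n=6, r=3.69: V ≈ 13045.4.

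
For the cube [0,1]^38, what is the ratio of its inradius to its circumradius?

r_in = 1/2 (half the side); r_out = 1√38/2 (half the diagonal). Ratio = 1/√38 ≈ 0.162221.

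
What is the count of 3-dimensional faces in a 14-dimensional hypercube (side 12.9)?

Number of 3-faces = C(14,3) · 2^(14-3) = 364 · 2048 = 745472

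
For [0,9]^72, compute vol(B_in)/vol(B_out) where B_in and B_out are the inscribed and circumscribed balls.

The radii are 9/2 and 9√72/2, so the volume ratio is (1/√72)^72 = 72^{-72/2} ≈ 1.36782e-67.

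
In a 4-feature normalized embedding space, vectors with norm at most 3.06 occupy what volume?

V_4(3.06) = π^(4/2) · (3.06)^4 / Γ(4/2 + 1) ≈ 432.669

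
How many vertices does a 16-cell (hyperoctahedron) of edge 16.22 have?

The vertices are ±e_1, ..., ±e_4, so there are 2·4 = 8.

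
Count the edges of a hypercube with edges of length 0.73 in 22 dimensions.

Each of the 2^22 = 4194304 vertices has degree 22; total edges = 22·2^22/2 = 46137344.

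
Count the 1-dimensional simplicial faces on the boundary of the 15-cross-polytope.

An n-cross-polytope has 2^(k+1)·C(n,k+1) k-faces. Here 2^2·C(15,2) = 4·105 = 420.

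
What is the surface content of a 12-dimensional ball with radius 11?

|∂B_12(11)| = 285311670611·π^6/60 ≈ 4.57159e+12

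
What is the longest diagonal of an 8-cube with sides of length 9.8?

||(9.8,9.8,...,9.8)|| = √(8)·9.8 ≈ 27.7186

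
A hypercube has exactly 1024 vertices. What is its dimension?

n = log_2(1024) = 10.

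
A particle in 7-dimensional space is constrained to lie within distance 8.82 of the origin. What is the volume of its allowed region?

V_7(8.82) = π^(7/2) · (8.82)^7 / Γ(7/2 + 1) ≈ 1.96183e+07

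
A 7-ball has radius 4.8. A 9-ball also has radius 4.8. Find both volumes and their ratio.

V_7(4.8) ≈ 277376. V_9(4.8) ≈ 4.46158e+06. Ratio V_7/V_9 ≈ 0.06217.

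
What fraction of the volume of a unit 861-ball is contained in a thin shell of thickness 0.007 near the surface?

V(inner)/V(outer) = ((1-0.007)/1)^861 ≈ 0.002362, so the shell fraction is 0.997638.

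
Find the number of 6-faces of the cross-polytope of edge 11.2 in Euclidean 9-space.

An n-cross-polytope has 2^(k+1)·C(n,k+1) k-faces. Here 2^7·C(9,7) = 128·36 = 4608.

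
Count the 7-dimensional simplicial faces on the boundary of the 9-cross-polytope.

Number of 7-faces = 2^(7+1) · C(9,7+1) = 256 · 9 = 2304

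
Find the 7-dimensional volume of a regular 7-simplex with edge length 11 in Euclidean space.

For a regular n-simplex with edge a, V = (a^n / n!)·√((n+1)/2^n). With a=11, n=7: V ≈ 966.626.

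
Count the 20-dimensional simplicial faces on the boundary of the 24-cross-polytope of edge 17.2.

An n-cross-polytope has 2^(k+1)·C(n,k+1) k-faces. Here 2^21·C(24,21) = 2097152·2024 = 4244635648.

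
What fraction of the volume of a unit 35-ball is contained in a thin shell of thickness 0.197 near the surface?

1 - (1-0.197)^35 ≈ 0.999538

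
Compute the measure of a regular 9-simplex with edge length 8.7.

V_9 = √(10) · 8.7^9 / (9! · 2^(9/2)) ≈ 109.97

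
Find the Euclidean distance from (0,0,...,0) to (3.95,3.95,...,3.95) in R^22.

The space diagonal of an n-cube of side s is s√n. Here 3.95·√22 ≈ 18.5271.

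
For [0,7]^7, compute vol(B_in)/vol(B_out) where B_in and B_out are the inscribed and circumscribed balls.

Volume scales as r^n, and r_in/r_out = 1/√7, giving (1/√7)^7 ≈ 0.00110194.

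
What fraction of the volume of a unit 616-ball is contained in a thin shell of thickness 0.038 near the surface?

1 - (1-0.038)^616 ≈ 1 - 4.324e-11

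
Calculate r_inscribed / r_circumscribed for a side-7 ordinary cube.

r_in = 7/2 (half the side); r_out = 7√3/2 (half the diagonal). Ratio = 1/√3 ≈ 0.57735.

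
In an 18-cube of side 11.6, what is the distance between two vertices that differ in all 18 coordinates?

d = √(11.6² + 11.6² + ... + 11.6²) [18 terms] = √(18·11.6²) = 11.6√18 ≈ 49.2146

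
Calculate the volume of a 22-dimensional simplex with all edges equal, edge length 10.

Volume = 10^22 · √(23/2^22) / 22! ≈ 0.0208337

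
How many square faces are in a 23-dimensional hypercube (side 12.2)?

An n-cube has C(n,k)·2^(n-k) k-faces. Here C(23,2)·2^21 = 253·2097152 = 530579456.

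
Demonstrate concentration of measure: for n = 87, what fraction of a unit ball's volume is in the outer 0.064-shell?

1 - (1-0.064)^87 ≈ 0.99683 ≈ 99.68%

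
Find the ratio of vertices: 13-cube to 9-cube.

The 13-cube has 2^13 = 8192 vertices. The 9-cube has 2^9 = 512 vertices. Ratio: 8192/512 = 16.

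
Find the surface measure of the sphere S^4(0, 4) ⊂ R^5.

S = n·V_n(r)/r = 5·V_5(4)/4 (volume-to-surface relation), giving 2048·π^2/3 ≈ 6737.65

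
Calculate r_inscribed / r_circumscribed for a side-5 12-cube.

r_in = 5/2 (half the side); r_out = 5√12/2 (half the diagonal). Ratio = 1/√12 ≈ 0.288675.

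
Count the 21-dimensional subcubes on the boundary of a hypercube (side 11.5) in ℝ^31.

An n-cube has C(n,k)·2^(n-k) k-faces. Here C(31,21)·2^10 = 44352165·1024 = 45416616960.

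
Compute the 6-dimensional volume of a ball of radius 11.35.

V_6(11.35) = π^(6/2) · (11.35)^6 / Γ(6/2 + 1) ≈ 1.10477e+07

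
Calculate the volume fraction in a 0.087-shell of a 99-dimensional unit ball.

1 - (1-0.087)^99 ≈ 0.999878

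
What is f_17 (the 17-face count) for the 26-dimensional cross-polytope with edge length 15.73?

An n-cross-polytope has 2^(k+1)·C(n,k+1) k-faces. Here 2^18·C(26,18) = 262144·1562275 = 409541017600.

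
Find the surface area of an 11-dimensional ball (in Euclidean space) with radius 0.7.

S_11(0.7) = 2·π^(11/2)·(0.7)^10 / Γ(11/2) ≈ 0.585434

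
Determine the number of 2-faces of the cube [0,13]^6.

Choose 2 of 6 axes to span the face (C(6,2) = 15 ways), then fix each of the remaining 4 coordinates at one of its two extreme values (2^4 = 16 ways): 15·16 = 240.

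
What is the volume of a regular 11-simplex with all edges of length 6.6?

V_11 = √(12) · 6.6^11 / (11! · 2^(11/2)) ≈ 1.98497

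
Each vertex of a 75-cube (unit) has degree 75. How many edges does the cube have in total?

Number of 1-faces = C(75,1)·2^(75-1) = 75·18889465931478580854784 = 1416709944860893564108800.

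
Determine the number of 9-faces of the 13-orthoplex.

Number of 9-faces = 2^(9+1) · C(13,9+1) = 1024 · 286 = 292864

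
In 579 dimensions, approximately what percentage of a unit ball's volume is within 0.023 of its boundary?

1 - (1-0.023)^579 ≈ 0.9999985909 ≈ 99.999859%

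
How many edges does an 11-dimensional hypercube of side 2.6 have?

An n-cube has n·2^(n-1) edges. With n = 11: 11·1024 = 11264.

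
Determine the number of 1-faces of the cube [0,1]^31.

Choose 1 of 31 axes to span the face (C(31,1) = 31 ways), then fix each of the remaining 30 coordinates at one of its two extreme values (2^30 = 1073741824 ways): 31·1073741824 = 33285996544.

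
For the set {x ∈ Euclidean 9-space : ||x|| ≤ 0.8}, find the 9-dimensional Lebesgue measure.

Volume = π^{9/2}·(0.8)^9/Γ(11/2) ≈ 0.442718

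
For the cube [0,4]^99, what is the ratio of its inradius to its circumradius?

Ratio = (s/2)/(s√99/2) = 99^(-1/2) ≈ 0.100504.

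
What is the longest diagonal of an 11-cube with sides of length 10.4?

Diagonal = √11 · 10.4 ≈ 34.4929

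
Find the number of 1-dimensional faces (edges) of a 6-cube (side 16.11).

Number of 1-faces = C(6,1)·2^(6-1) = 6·32 = 192.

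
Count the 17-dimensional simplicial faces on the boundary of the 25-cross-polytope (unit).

Each 17-face is the convex hull of 18 vertices, one chosen as ±e_i from each of 18 distinct axes: 2^18·C(25,18) = 126012620800.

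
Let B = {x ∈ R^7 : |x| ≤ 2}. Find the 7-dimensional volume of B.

V_7(2) = π^(7/2) · (2)^7 / Γ(7/2 + 1) = 2048·π^3/105 ≈ 604.77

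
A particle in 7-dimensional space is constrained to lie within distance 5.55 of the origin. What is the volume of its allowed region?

Volume = π^{7/2}·(5.55)^7/Γ(9/2) ≈ 766357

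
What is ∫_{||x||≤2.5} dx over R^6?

V_6(2.5) = π^(6/2) · (2.5)^6 / Γ(6/2 + 1) = 15625·π^3/384 ≈ 1261.65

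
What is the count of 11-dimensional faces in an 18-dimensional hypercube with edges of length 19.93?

f_11(18-cube) = (18 choose 11) · 2^7 = 4073472.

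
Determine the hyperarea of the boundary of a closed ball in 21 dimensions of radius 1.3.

The surface area of an n-ball is 2π^(n/2) r^(n-1) / Γ(n/2). For n=21, r=1.3: 55.6717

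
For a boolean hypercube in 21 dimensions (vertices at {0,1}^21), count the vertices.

An n-cube has 2^n vertices; for n = 21 that is 2^21 = 2097152.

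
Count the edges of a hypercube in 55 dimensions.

Each of the 2^55 = 36028797018963968 vertices has degree 55; total edges = 55·2^55/2 = 990791918021509120.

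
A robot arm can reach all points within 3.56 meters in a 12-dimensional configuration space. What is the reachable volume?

The n-ball volume is π^(n/2)·r^n/Γ(n/2+1). With n=12, r=3.56: V ≈ 5.53308e+06.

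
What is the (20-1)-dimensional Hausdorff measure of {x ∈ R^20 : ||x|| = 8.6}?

S = n·V_n(r)/r = 20·V_20(8.6)/8.6 (volume-to-surface relation), giving 2.93925e+17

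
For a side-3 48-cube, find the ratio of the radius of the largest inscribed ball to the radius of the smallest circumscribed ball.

r_in / r_out = (3/2) / (3√48/2) = 1/√48 ≈ 0.144338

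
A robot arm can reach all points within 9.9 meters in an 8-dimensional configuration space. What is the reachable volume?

V_8(9.9) = π^(8/2) · (9.9)^8 / Γ(8/2 + 1) ≈ 3.74516e+08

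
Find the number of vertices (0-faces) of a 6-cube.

f_0(6-cube) = (6 choose 0) · 2^6 = 64.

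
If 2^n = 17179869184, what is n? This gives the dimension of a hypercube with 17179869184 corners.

2^n = 17179869184 ⇒ n = log_2(17179869184) = 34.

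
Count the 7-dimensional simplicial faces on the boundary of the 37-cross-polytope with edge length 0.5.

Each 7-face is the convex hull of 8 vertices, one chosen as ±e_i from each of 8 distinct axes: 2^8·C(37,8) = 9883653120.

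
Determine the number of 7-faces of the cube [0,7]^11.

Number of 7-faces = C(11,7) · 2^(11-7) = 330 · 16 = 5280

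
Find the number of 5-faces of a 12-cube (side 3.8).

f_5(12-cube) = (12 choose 5) · 2^7 = 101376.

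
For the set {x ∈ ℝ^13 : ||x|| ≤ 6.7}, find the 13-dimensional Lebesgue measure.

V_13(6.7) = π^(13/2) · (6.7)^13 / Γ(13/2 + 1) ≈ 4.99245e+10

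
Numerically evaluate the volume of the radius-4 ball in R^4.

The n-ball volume is π^(n/2)·r^n/Γ(n/2+1). With n=4, r=4: V = 128·π^2 ≈ 1263.31.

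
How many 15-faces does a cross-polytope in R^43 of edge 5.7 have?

Number of 15-faces = 2^(15+1) · C(43,15+1) = 65536 · 265182149218 = 17378977331150848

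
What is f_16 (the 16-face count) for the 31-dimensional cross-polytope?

An n-cross-polytope has 2^(k+1)·C(n,k+1) k-faces. Here 2^17·C(31,17) = 131072·265182525 = 34758003916800.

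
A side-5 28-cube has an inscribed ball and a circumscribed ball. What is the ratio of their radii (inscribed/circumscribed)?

Ratio = (s/2)/(s√28/2) = 28^(-1/2) ≈ 0.188982.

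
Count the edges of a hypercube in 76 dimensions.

Each of the 2^76 = 75557863725914323419136 vertices has degree 76; total edges = 76·2^76/2 = 2871198821584744289927168.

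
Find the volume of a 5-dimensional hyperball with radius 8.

The n-ball volume is π^(n/2)·r^n/Γ(n/2+1). With n=5, r=8: V = 262144·π^2/15 ≈ 172484.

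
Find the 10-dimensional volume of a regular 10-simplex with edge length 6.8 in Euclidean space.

Volume = 6.8^10 · √(11/2^10) / 10! ≈ 6.03771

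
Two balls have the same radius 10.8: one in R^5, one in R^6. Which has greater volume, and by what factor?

V_5(10.8) ≈ 773423, V_6(10.8) ≈ 8.20051e+06. The 6-ball is larger by a factor of 10.6.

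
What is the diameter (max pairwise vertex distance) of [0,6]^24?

Diagonal = √24 · 6 ≈ 29.3939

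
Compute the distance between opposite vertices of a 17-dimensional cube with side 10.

The space diagonal of an n-cube of side s is s√n. Here 10·√17 ≈ 41.2311.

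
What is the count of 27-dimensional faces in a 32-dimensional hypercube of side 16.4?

Choose 27 of 32 axes to span the face (C(32,27) = 201376 ways), then fix each of the remaining 5 coordinates at one of its two extreme values (2^5 = 32 ways): 201376·32 = 6444032.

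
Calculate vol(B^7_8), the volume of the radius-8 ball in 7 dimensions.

The n-ball volume is π^(n/2)·r^n/Γ(n/2+1). With n=7, r=8: V = 33554432·π^3/105 ≈ 9.90855e+06.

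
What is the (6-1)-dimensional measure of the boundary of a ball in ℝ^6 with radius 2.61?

S = n·V_n(r)/r = 6·V_6(2.61)/2.61 (volume-to-surface relation), giving 3755.37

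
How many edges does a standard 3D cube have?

An n-cube has n·2^(n-1) edges. With n = 3: 3·4 = 12.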